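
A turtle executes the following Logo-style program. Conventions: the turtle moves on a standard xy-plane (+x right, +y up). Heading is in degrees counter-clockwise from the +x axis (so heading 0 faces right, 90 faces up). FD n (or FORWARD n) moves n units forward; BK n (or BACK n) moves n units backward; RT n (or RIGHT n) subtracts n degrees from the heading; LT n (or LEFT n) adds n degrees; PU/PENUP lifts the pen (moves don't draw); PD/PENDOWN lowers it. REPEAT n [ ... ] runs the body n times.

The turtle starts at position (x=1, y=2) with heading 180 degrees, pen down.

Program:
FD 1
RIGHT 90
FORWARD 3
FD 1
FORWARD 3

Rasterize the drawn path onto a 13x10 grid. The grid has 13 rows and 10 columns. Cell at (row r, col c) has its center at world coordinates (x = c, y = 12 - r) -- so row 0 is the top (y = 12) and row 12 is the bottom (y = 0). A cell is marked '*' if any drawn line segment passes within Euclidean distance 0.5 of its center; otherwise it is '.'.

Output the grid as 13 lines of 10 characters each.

Segment 0: (1,2) -> (0,2)
Segment 1: (0,2) -> (0,5)
Segment 2: (0,5) -> (0,6)
Segment 3: (0,6) -> (0,9)

Answer: ..........
..........
..........
*.........
*.........
*.........
*.........
*.........
*.........
*.........
**........
..........
..........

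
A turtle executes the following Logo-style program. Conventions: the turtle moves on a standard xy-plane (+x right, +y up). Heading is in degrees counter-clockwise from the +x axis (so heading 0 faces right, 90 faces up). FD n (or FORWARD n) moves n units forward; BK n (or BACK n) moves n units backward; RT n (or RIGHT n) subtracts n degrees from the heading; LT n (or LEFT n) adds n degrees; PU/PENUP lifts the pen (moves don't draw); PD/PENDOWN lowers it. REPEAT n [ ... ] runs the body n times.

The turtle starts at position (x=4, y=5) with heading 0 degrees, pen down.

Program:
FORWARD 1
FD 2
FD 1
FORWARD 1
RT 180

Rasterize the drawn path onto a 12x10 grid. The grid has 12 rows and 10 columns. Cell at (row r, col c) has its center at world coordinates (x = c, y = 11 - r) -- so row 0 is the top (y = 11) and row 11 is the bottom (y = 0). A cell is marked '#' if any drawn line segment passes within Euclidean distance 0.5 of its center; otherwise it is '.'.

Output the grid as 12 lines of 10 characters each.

Answer: ..........
..........
..........
..........
..........
..........
....######
..........
..........
..........
..........
..........

Derivation:
Segment 0: (4,5) -> (5,5)
Segment 1: (5,5) -> (7,5)
Segment 2: (7,5) -> (8,5)
Segment 3: (8,5) -> (9,5)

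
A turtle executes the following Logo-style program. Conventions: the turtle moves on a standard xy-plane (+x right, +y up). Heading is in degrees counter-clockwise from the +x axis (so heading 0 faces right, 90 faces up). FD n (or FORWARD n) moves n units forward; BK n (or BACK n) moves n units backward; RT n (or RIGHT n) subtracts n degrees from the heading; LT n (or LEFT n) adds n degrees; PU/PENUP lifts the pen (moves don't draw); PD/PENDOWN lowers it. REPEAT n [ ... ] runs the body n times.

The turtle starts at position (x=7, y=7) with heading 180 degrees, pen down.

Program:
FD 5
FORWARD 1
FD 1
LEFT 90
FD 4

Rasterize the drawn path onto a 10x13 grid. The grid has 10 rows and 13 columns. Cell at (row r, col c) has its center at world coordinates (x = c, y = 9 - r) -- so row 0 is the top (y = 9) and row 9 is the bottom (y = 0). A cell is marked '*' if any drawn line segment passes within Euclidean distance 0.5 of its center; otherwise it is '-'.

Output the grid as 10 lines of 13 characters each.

Segment 0: (7,7) -> (2,7)
Segment 1: (2,7) -> (1,7)
Segment 2: (1,7) -> (0,7)
Segment 3: (0,7) -> (-0,3)

Answer: -------------
-------------
********-----
*------------
*------------
*------------
*------------
-------------
-------------
-------------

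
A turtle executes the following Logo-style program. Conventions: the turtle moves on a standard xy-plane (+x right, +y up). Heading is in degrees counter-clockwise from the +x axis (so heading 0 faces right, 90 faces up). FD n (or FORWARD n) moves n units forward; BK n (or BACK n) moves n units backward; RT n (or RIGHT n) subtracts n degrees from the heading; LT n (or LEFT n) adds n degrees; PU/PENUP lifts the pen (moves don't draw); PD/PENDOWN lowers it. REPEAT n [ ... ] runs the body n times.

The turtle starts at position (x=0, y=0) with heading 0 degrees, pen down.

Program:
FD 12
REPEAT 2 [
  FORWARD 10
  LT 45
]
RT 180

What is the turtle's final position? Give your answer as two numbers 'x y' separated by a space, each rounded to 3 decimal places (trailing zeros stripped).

Answer: 29.071 7.071

Derivation:
Executing turtle program step by step:
Start: pos=(0,0), heading=0, pen down
FD 12: (0,0) -> (12,0) [heading=0, draw]
REPEAT 2 [
  -- iteration 1/2 --
  FD 10: (12,0) -> (22,0) [heading=0, draw]
  LT 45: heading 0 -> 45
  -- iteration 2/2 --
  FD 10: (22,0) -> (29.071,7.071) [heading=45, draw]
  LT 45: heading 45 -> 90
]
RT 180: heading 90 -> 270
Final: pos=(29.071,7.071), heading=270, 3 segment(s) drawn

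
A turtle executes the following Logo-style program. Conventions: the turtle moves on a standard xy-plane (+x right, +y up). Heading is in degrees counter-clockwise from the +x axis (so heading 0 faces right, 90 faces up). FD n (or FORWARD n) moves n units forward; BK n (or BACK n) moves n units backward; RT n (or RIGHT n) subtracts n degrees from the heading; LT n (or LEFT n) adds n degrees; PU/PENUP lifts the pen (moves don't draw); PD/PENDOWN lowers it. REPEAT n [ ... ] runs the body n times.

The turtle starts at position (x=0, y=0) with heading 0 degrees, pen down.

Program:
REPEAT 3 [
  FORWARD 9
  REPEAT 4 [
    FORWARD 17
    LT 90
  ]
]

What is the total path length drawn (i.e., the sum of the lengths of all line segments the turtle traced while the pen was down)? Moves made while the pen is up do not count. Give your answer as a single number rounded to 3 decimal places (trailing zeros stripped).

Executing turtle program step by step:
Start: pos=(0,0), heading=0, pen down
REPEAT 3 [
  -- iteration 1/3 --
  FD 9: (0,0) -> (9,0) [heading=0, draw]
  REPEAT 4 [
    -- iteration 1/4 --
    FD 17: (9,0) -> (26,0) [heading=0, draw]
    LT 90: heading 0 -> 90
    -- iteration 2/4 --
    FD 17: (26,0) -> (26,17) [heading=90, draw]
    LT 90: heading 90 -> 180
    -- iteration 3/4 --
    FD 17: (26,17) -> (9,17) [heading=180, draw]
    LT 90: heading 180 -> 270
    -- iteration 4/4 --
    FD 17: (9,17) -> (9,0) [heading=270, draw]
    LT 90: heading 270 -> 0
  ]
  -- iteration 2/3 --
  FD 9: (9,0) -> (18,0) [heading=0, draw]
  REPEAT 4 [
    -- iteration 1/4 --
    FD 17: (18,0) -> (35,0) [heading=0, draw]
    LT 90: heading 0 -> 90
    -- iteration 2/4 --
    FD 17: (35,0) -> (35,17) [heading=90, draw]
    LT 90: heading 90 -> 180
    -- iteration 3/4 --
    FD 17: (35,17) -> (18,17) [heading=180, draw]
    LT 90: heading 180 -> 270
    -- iteration 4/4 --
    FD 17: (18,17) -> (18,0) [heading=270, draw]
    LT 90: heading 270 -> 0
  ]
  -- iteration 3/3 --
  FD 9: (18,0) -> (27,0) [heading=0, draw]
  REPEAT 4 [
    -- iteration 1/4 --
    FD 17: (27,0) -> (44,0) [heading=0, draw]
    LT 90: heading 0 -> 90
    -- iteration 2/4 --
    FD 17: (44,0) -> (44,17) [heading=90, draw]
    LT 90: heading 90 -> 180
    -- iteration 3/4 --
    FD 17: (44,17) -> (27,17) [heading=180, draw]
    LT 90: heading 180 -> 270
    -- iteration 4/4 --
    FD 17: (27,17) -> (27,0) [heading=270, draw]
    LT 90: heading 270 -> 0
  ]
]
Final: pos=(27,0), heading=0, 15 segment(s) drawn

Segment lengths:
  seg 1: (0,0) -> (9,0), length = 9
  seg 2: (9,0) -> (26,0), length = 17
  seg 3: (26,0) -> (26,17), length = 17
  seg 4: (26,17) -> (9,17), length = 17
  seg 5: (9,17) -> (9,0), length = 17
  seg 6: (9,0) -> (18,0), length = 9
  seg 7: (18,0) -> (35,0), length = 17
  seg 8: (35,0) -> (35,17), length = 17
  seg 9: (35,17) -> (18,17), length = 17
  seg 10: (18,17) -> (18,0), length = 17
  seg 11: (18,0) -> (27,0), length = 9
  seg 12: (27,0) -> (44,0), length = 17
  seg 13: (44,0) -> (44,17), length = 17
  seg 14: (44,17) -> (27,17), length = 17
  seg 15: (27,17) -> (27,0), length = 17
Total = 231

Answer: 231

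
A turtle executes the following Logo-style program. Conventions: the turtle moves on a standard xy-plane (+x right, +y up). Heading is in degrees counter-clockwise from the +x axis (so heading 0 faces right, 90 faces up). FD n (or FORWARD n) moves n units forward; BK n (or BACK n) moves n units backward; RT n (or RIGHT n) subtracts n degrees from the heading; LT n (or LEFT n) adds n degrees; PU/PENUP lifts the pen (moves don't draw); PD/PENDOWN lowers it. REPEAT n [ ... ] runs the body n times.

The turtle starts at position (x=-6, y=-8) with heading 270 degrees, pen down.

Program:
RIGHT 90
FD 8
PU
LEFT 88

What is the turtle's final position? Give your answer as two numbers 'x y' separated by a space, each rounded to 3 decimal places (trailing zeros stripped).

Answer: -14 -8

Derivation:
Executing turtle program step by step:
Start: pos=(-6,-8), heading=270, pen down
RT 90: heading 270 -> 180
FD 8: (-6,-8) -> (-14,-8) [heading=180, draw]
PU: pen up
LT 88: heading 180 -> 268
Final: pos=(-14,-8), heading=268, 1 segment(s) drawn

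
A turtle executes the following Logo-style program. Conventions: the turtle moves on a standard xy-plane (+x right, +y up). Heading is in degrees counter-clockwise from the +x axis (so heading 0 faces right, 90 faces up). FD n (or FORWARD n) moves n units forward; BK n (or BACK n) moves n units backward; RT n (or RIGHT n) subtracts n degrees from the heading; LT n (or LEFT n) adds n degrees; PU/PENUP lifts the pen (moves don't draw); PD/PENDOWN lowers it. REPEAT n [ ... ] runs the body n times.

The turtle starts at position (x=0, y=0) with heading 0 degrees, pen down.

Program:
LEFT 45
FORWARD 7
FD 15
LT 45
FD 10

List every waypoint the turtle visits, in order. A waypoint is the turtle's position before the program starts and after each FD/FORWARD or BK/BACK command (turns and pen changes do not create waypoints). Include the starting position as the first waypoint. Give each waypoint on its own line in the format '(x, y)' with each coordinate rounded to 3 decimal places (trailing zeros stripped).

Executing turtle program step by step:
Start: pos=(0,0), heading=0, pen down
LT 45: heading 0 -> 45
FD 7: (0,0) -> (4.95,4.95) [heading=45, draw]
FD 15: (4.95,4.95) -> (15.556,15.556) [heading=45, draw]
LT 45: heading 45 -> 90
FD 10: (15.556,15.556) -> (15.556,25.556) [heading=90, draw]
Final: pos=(15.556,25.556), heading=90, 3 segment(s) drawn
Waypoints (4 total):
(0, 0)
(4.95, 4.95)
(15.556, 15.556)
(15.556, 25.556)

Answer: (0, 0)
(4.95, 4.95)
(15.556, 15.556)
(15.556, 25.556)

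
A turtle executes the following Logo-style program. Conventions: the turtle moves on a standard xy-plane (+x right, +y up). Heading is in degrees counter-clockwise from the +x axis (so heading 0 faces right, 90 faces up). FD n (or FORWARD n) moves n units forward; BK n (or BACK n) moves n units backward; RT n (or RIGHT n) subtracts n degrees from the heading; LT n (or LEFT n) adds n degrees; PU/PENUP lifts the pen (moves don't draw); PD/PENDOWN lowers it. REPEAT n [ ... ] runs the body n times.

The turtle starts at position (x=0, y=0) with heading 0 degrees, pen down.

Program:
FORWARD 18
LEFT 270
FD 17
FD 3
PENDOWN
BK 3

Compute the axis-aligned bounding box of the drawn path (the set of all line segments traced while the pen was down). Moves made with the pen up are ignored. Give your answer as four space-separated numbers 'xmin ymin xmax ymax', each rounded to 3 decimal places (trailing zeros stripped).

Executing turtle program step by step:
Start: pos=(0,0), heading=0, pen down
FD 18: (0,0) -> (18,0) [heading=0, draw]
LT 270: heading 0 -> 270
FD 17: (18,0) -> (18,-17) [heading=270, draw]
FD 3: (18,-17) -> (18,-20) [heading=270, draw]
PD: pen down
BK 3: (18,-20) -> (18,-17) [heading=270, draw]
Final: pos=(18,-17), heading=270, 4 segment(s) drawn

Segment endpoints: x in {0, 18, 18}, y in {-20, -17, 0}
xmin=0, ymin=-20, xmax=18, ymax=0

Answer: 0 -20 18 0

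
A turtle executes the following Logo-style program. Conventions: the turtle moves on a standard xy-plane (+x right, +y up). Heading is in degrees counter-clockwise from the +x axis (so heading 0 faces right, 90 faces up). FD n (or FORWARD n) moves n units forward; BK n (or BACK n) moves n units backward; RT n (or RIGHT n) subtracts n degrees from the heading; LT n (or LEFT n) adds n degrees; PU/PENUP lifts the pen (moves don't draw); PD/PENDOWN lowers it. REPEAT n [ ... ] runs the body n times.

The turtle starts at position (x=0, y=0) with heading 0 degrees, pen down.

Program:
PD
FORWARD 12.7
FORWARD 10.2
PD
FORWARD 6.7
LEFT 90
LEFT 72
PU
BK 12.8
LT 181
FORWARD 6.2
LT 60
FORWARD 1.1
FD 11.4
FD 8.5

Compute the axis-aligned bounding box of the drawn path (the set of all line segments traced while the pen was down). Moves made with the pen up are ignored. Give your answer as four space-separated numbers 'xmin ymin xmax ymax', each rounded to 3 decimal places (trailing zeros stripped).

Answer: 0 0 29.6 0

Derivation:
Executing turtle program step by step:
Start: pos=(0,0), heading=0, pen down
PD: pen down
FD 12.7: (0,0) -> (12.7,0) [heading=0, draw]
FD 10.2: (12.7,0) -> (22.9,0) [heading=0, draw]
PD: pen down
FD 6.7: (22.9,0) -> (29.6,0) [heading=0, draw]
LT 90: heading 0 -> 90
LT 72: heading 90 -> 162
PU: pen up
BK 12.8: (29.6,0) -> (41.774,-3.955) [heading=162, move]
LT 181: heading 162 -> 343
FD 6.2: (41.774,-3.955) -> (47.703,-5.768) [heading=343, move]
LT 60: heading 343 -> 43
FD 1.1: (47.703,-5.768) -> (48.507,-5.018) [heading=43, move]
FD 11.4: (48.507,-5.018) -> (56.845,2.757) [heading=43, move]
FD 8.5: (56.845,2.757) -> (63.061,8.554) [heading=43, move]
Final: pos=(63.061,8.554), heading=43, 3 segment(s) drawn

Segment endpoints: x in {0, 12.7, 22.9, 29.6}, y in {0}
xmin=0, ymin=0, xmax=29.6, ymax=0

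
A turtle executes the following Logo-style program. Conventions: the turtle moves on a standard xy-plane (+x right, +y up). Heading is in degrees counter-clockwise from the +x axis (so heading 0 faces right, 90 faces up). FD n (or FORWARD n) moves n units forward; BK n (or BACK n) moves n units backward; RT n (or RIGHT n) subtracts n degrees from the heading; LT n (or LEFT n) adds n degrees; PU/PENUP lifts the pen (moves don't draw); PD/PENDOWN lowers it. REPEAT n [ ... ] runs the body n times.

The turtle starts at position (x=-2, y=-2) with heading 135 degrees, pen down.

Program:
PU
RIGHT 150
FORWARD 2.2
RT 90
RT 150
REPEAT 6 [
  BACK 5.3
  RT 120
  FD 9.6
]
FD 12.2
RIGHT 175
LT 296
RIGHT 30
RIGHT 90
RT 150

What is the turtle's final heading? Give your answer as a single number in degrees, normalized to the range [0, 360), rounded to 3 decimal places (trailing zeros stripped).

Executing turtle program step by step:
Start: pos=(-2,-2), heading=135, pen down
PU: pen up
RT 150: heading 135 -> 345
FD 2.2: (-2,-2) -> (0.125,-2.569) [heading=345, move]
RT 90: heading 345 -> 255
RT 150: heading 255 -> 105
REPEAT 6 [
  -- iteration 1/6 --
  BK 5.3: (0.125,-2.569) -> (1.497,-7.689) [heading=105, move]
  RT 120: heading 105 -> 345
  FD 9.6: (1.497,-7.689) -> (10.77,-10.173) [heading=345, move]
  -- iteration 2/6 --
  BK 5.3: (10.77,-10.173) -> (5.65,-8.802) [heading=345, move]
  RT 120: heading 345 -> 225
  FD 9.6: (5.65,-8.802) -> (-1.138,-15.59) [heading=225, move]
  -- iteration 3/6 --
  BK 5.3: (-1.138,-15.59) -> (2.61,-11.842) [heading=225, move]
  RT 120: heading 225 -> 105
  FD 9.6: (2.61,-11.842) -> (0.125,-2.569) [heading=105, move]
  -- iteration 4/6 --
  BK 5.3: (0.125,-2.569) -> (1.497,-7.689) [heading=105, move]
  RT 120: heading 105 -> 345
  FD 9.6: (1.497,-7.689) -> (10.77,-10.173) [heading=345, move]
  -- iteration 5/6 --
  BK 5.3: (10.77,-10.173) -> (5.65,-8.802) [heading=345, move]
  RT 120: heading 345 -> 225
  FD 9.6: (5.65,-8.802) -> (-1.138,-15.59) [heading=225, move]
  -- iteration 6/6 --
  BK 5.3: (-1.138,-15.59) -> (2.61,-11.842) [heading=225, move]
  RT 120: heading 225 -> 105
  FD 9.6: (2.61,-11.842) -> (0.125,-2.569) [heading=105, move]
]
FD 12.2: (0.125,-2.569) -> (-3.033,9.215) [heading=105, move]
RT 175: heading 105 -> 290
LT 296: heading 290 -> 226
RT 30: heading 226 -> 196
RT 90: heading 196 -> 106
RT 150: heading 106 -> 316
Final: pos=(-3.033,9.215), heading=316, 0 segment(s) drawn

Answer: 316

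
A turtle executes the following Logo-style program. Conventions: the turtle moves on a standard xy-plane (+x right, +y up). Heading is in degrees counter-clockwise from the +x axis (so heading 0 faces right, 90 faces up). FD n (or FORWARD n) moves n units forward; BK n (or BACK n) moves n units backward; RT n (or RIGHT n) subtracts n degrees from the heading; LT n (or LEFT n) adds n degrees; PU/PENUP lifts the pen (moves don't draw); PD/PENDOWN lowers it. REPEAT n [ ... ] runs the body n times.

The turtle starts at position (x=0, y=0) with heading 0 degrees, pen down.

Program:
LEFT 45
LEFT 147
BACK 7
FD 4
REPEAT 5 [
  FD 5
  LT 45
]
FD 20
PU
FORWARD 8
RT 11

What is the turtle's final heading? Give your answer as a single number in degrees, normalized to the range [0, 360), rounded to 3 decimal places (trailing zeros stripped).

Answer: 46

Derivation:
Executing turtle program step by step:
Start: pos=(0,0), heading=0, pen down
LT 45: heading 0 -> 45
LT 147: heading 45 -> 192
BK 7: (0,0) -> (6.847,1.455) [heading=192, draw]
FD 4: (6.847,1.455) -> (2.934,0.624) [heading=192, draw]
REPEAT 5 [
  -- iteration 1/5 --
  FD 5: (2.934,0.624) -> (-1.956,-0.416) [heading=192, draw]
  LT 45: heading 192 -> 237
  -- iteration 2/5 --
  FD 5: (-1.956,-0.416) -> (-4.679,-4.609) [heading=237, draw]
  LT 45: heading 237 -> 282
  -- iteration 3/5 --
  FD 5: (-4.679,-4.609) -> (-3.64,-9.5) [heading=282, draw]
  LT 45: heading 282 -> 327
  -- iteration 4/5 --
  FD 5: (-3.64,-9.5) -> (0.553,-12.223) [heading=327, draw]
  LT 45: heading 327 -> 12
  -- iteration 5/5 --
  FD 5: (0.553,-12.223) -> (5.444,-11.184) [heading=12, draw]
  LT 45: heading 12 -> 57
]
FD 20: (5.444,-11.184) -> (16.337,5.59) [heading=57, draw]
PU: pen up
FD 8: (16.337,5.59) -> (20.694,12.299) [heading=57, move]
RT 11: heading 57 -> 46
Final: pos=(20.694,12.299), heading=46, 8 segment(s) drawn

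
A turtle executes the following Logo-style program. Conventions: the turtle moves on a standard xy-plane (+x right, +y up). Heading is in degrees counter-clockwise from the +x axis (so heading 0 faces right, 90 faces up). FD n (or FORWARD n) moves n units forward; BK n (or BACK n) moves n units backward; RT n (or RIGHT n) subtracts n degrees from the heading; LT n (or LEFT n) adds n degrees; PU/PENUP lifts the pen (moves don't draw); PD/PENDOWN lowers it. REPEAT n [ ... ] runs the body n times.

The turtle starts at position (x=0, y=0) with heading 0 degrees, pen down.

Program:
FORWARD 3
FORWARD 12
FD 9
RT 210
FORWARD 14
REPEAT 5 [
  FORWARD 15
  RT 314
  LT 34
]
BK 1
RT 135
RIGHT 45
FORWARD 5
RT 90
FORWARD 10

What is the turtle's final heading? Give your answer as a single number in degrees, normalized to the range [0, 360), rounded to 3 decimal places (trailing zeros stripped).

Answer: 280

Derivation:
Executing turtle program step by step:
Start: pos=(0,0), heading=0, pen down
FD 3: (0,0) -> (3,0) [heading=0, draw]
FD 12: (3,0) -> (15,0) [heading=0, draw]
FD 9: (15,0) -> (24,0) [heading=0, draw]
RT 210: heading 0 -> 150
FD 14: (24,0) -> (11.876,7) [heading=150, draw]
REPEAT 5 [
  -- iteration 1/5 --
  FD 15: (11.876,7) -> (-1.115,14.5) [heading=150, draw]
  RT 314: heading 150 -> 196
  LT 34: heading 196 -> 230
  -- iteration 2/5 --
  FD 15: (-1.115,14.5) -> (-10.757,3.009) [heading=230, draw]
  RT 314: heading 230 -> 276
  LT 34: heading 276 -> 310
  -- iteration 3/5 --
  FD 15: (-10.757,3.009) -> (-1.115,-8.481) [heading=310, draw]
  RT 314: heading 310 -> 356
  LT 34: heading 356 -> 30
  -- iteration 4/5 --
  FD 15: (-1.115,-8.481) -> (11.876,-0.981) [heading=30, draw]
  RT 314: heading 30 -> 76
  LT 34: heading 76 -> 110
  -- iteration 5/5 --
  FD 15: (11.876,-0.981) -> (6.745,13.114) [heading=110, draw]
  RT 314: heading 110 -> 156
  LT 34: heading 156 -> 190
]
BK 1: (6.745,13.114) -> (7.73,13.288) [heading=190, draw]
RT 135: heading 190 -> 55
RT 45: heading 55 -> 10
FD 5: (7.73,13.288) -> (12.654,14.156) [heading=10, draw]
RT 90: heading 10 -> 280
FD 10: (12.654,14.156) -> (14.391,4.308) [heading=280, draw]
Final: pos=(14.391,4.308), heading=280, 12 segment(s) drawn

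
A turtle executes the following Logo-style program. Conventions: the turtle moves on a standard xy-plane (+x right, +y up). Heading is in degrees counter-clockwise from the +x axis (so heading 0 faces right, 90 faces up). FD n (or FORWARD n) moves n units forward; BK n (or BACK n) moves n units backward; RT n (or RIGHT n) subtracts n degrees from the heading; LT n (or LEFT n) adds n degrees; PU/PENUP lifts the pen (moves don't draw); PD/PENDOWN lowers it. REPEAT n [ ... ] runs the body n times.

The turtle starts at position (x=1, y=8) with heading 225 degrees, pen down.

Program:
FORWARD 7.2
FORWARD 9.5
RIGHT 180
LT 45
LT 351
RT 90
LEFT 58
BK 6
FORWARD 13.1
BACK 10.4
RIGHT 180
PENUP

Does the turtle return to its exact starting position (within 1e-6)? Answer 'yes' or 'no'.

Executing turtle program step by step:
Start: pos=(1,8), heading=225, pen down
FD 7.2: (1,8) -> (-4.091,2.909) [heading=225, draw]
FD 9.5: (-4.091,2.909) -> (-10.809,-3.809) [heading=225, draw]
RT 180: heading 225 -> 45
LT 45: heading 45 -> 90
LT 351: heading 90 -> 81
RT 90: heading 81 -> 351
LT 58: heading 351 -> 49
BK 6: (-10.809,-3.809) -> (-14.745,-8.337) [heading=49, draw]
FD 13.1: (-14.745,-8.337) -> (-6.151,1.55) [heading=49, draw]
BK 10.4: (-6.151,1.55) -> (-12.974,-6.299) [heading=49, draw]
RT 180: heading 49 -> 229
PU: pen up
Final: pos=(-12.974,-6.299), heading=229, 5 segment(s) drawn

Start position: (1, 8)
Final position: (-12.974, -6.299)
Distance = 19.993; >= 1e-6 -> NOT closed

Answer: no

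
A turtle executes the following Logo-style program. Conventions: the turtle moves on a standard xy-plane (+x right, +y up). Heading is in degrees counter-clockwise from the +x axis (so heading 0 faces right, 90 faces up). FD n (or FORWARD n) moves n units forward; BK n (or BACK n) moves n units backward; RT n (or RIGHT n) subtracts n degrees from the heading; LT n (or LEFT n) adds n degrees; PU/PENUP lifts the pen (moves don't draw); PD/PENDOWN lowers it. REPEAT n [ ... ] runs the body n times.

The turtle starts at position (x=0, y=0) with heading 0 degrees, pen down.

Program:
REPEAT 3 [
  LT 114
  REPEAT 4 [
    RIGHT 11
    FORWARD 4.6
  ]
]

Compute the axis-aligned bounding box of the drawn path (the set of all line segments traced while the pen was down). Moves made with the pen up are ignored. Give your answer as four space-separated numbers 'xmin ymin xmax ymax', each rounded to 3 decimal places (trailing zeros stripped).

Answer: -27.766 0 1.098 25.114

Derivation:
Executing turtle program step by step:
Start: pos=(0,0), heading=0, pen down
REPEAT 3 [
  -- iteration 1/3 --
  LT 114: heading 0 -> 114
  REPEAT 4 [
    -- iteration 1/4 --
    RT 11: heading 114 -> 103
    FD 4.6: (0,0) -> (-1.035,4.482) [heading=103, draw]
    -- iteration 2/4 --
    RT 11: heading 103 -> 92
    FD 4.6: (-1.035,4.482) -> (-1.195,9.079) [heading=92, draw]
    -- iteration 3/4 --
    RT 11: heading 92 -> 81
    FD 4.6: (-1.195,9.079) -> (-0.476,13.623) [heading=81, draw]
    -- iteration 4/4 --
    RT 11: heading 81 -> 70
    FD 4.6: (-0.476,13.623) -> (1.098,17.945) [heading=70, draw]
  ]
  -- iteration 2/3 --
  LT 114: heading 70 -> 184
  REPEAT 4 [
    -- iteration 1/4 --
    RT 11: heading 184 -> 173
    FD 4.6: (1.098,17.945) -> (-3.468,18.506) [heading=173, draw]
    -- iteration 2/4 --
    RT 11: heading 173 -> 162
    FD 4.6: (-3.468,18.506) -> (-7.843,19.927) [heading=162, draw]
    -- iteration 3/4 --
    RT 11: heading 162 -> 151
    FD 4.6: (-7.843,19.927) -> (-11.866,22.157) [heading=151, draw]
    -- iteration 4/4 --
    RT 11: heading 151 -> 140
    FD 4.6: (-11.866,22.157) -> (-15.39,25.114) [heading=140, draw]
  ]
  -- iteration 3/3 --
  LT 114: heading 140 -> 254
  REPEAT 4 [
    -- iteration 1/4 --
    RT 11: heading 254 -> 243
    FD 4.6: (-15.39,25.114) -> (-17.478,21.016) [heading=243, draw]
    -- iteration 2/4 --
    RT 11: heading 243 -> 232
    FD 4.6: (-17.478,21.016) -> (-20.31,17.391) [heading=232, draw]
    -- iteration 3/4 --
    RT 11: heading 232 -> 221
    FD 4.6: (-20.31,17.391) -> (-23.782,14.373) [heading=221, draw]
    -- iteration 4/4 --
    RT 11: heading 221 -> 210
    FD 4.6: (-23.782,14.373) -> (-27.766,12.073) [heading=210, draw]
  ]
]
Final: pos=(-27.766,12.073), heading=210, 12 segment(s) drawn

Segment endpoints: x in {-27.766, -23.782, -20.31, -17.478, -15.39, -11.866, -7.843, -3.468, -1.195, -1.035, -0.476, 0, 1.098}, y in {0, 4.482, 9.079, 12.073, 13.623, 14.373, 17.391, 17.945, 18.506, 19.927, 21.016, 22.157, 25.114}
xmin=-27.766, ymin=0, xmax=1.098, ymax=25.114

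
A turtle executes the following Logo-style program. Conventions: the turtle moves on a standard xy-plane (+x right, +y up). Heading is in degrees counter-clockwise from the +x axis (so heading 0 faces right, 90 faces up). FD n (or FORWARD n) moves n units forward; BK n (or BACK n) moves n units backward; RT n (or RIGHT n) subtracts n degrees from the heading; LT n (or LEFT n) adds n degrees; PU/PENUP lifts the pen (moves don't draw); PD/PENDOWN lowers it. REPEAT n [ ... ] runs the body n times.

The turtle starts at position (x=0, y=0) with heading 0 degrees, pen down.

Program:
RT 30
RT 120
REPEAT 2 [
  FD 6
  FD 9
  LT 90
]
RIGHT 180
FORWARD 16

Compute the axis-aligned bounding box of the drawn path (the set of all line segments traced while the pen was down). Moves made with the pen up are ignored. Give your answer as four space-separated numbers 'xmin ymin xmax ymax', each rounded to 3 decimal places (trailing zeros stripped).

Answer: -19.347 -28.49 0 0

Derivation:
Executing turtle program step by step:
Start: pos=(0,0), heading=0, pen down
RT 30: heading 0 -> 330
RT 120: heading 330 -> 210
REPEAT 2 [
  -- iteration 1/2 --
  FD 6: (0,0) -> (-5.196,-3) [heading=210, draw]
  FD 9: (-5.196,-3) -> (-12.99,-7.5) [heading=210, draw]
  LT 90: heading 210 -> 300
  -- iteration 2/2 --
  FD 6: (-12.99,-7.5) -> (-9.99,-12.696) [heading=300, draw]
  FD 9: (-9.99,-12.696) -> (-5.49,-20.49) [heading=300, draw]
  LT 90: heading 300 -> 30
]
RT 180: heading 30 -> 210
FD 16: (-5.49,-20.49) -> (-19.347,-28.49) [heading=210, draw]
Final: pos=(-19.347,-28.49), heading=210, 5 segment(s) drawn

Segment endpoints: x in {-19.347, -12.99, -9.99, -5.49, -5.196, 0}, y in {-28.49, -20.49, -12.696, -7.5, -3, 0}
xmin=-19.347, ymin=-28.49, xmax=0, ymax=0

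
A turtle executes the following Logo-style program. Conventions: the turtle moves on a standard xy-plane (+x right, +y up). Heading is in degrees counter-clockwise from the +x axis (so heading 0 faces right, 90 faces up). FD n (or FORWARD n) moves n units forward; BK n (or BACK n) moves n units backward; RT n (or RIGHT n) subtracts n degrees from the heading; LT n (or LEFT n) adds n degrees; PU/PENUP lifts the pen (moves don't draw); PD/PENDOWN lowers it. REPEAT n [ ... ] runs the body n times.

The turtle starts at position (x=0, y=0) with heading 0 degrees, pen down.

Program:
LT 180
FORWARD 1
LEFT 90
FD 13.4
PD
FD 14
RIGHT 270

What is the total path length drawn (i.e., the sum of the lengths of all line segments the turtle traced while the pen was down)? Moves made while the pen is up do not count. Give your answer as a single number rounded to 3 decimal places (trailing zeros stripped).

Answer: 28.4

Derivation:
Executing turtle program step by step:
Start: pos=(0,0), heading=0, pen down
LT 180: heading 0 -> 180
FD 1: (0,0) -> (-1,0) [heading=180, draw]
LT 90: heading 180 -> 270
FD 13.4: (-1,0) -> (-1,-13.4) [heading=270, draw]
PD: pen down
FD 14: (-1,-13.4) -> (-1,-27.4) [heading=270, draw]
RT 270: heading 270 -> 0
Final: pos=(-1,-27.4), heading=0, 3 segment(s) drawn

Segment lengths:
  seg 1: (0,0) -> (-1,0), length = 1
  seg 2: (-1,0) -> (-1,-13.4), length = 13.4
  seg 3: (-1,-13.4) -> (-1,-27.4), length = 14
Total = 28.4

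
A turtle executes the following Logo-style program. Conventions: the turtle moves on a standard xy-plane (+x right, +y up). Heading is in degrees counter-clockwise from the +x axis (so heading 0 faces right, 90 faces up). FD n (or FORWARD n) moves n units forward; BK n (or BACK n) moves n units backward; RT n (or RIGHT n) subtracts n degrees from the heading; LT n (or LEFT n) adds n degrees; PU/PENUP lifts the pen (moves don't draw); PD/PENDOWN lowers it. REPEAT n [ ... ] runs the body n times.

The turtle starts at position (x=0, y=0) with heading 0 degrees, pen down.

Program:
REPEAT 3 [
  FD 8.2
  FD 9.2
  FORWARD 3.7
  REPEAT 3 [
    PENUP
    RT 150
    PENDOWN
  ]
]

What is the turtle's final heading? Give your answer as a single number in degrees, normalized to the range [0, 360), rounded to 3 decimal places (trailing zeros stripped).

Executing turtle program step by step:
Start: pos=(0,0), heading=0, pen down
REPEAT 3 [
  -- iteration 1/3 --
  FD 8.2: (0,0) -> (8.2,0) [heading=0, draw]
  FD 9.2: (8.2,0) -> (17.4,0) [heading=0, draw]
  FD 3.7: (17.4,0) -> (21.1,0) [heading=0, draw]
  REPEAT 3 [
    -- iteration 1/3 --
    PU: pen up
    RT 150: heading 0 -> 210
    PD: pen down
    -- iteration 2/3 --
    PU: pen up
    RT 150: heading 210 -> 60
    PD: pen down
    -- iteration 3/3 --
    PU: pen up
    RT 150: heading 60 -> 270
    PD: pen down
  ]
  -- iteration 2/3 --
  FD 8.2: (21.1,0) -> (21.1,-8.2) [heading=270, draw]
  FD 9.2: (21.1,-8.2) -> (21.1,-17.4) [heading=270, draw]
  FD 3.7: (21.1,-17.4) -> (21.1,-21.1) [heading=270, draw]
  REPEAT 3 [
    -- iteration 1/3 --
    PU: pen up
    RT 150: heading 270 -> 120
    PD: pen down
    -- iteration 2/3 --
    PU: pen up
    RT 150: heading 120 -> 330
    PD: pen down
    -- iteration 3/3 --
    PU: pen up
    RT 150: heading 330 -> 180
    PD: pen down
  ]
  -- iteration 3/3 --
  FD 8.2: (21.1,-21.1) -> (12.9,-21.1) [heading=180, draw]
  FD 9.2: (12.9,-21.1) -> (3.7,-21.1) [heading=180, draw]
  FD 3.7: (3.7,-21.1) -> (0,-21.1) [heading=180, draw]
  REPEAT 3 [
    -- iteration 1/3 --
    PU: pen up
    RT 150: heading 180 -> 30
    PD: pen down
    -- iteration 2/3 --
    PU: pen up
    RT 150: heading 30 -> 240
    PD: pen down
    -- iteration 3/3 --
    PU: pen up
    RT 150: heading 240 -> 90
    PD: pen down
  ]
]
Final: pos=(0,-21.1), heading=90, 9 segment(s) drawn

Answer: 90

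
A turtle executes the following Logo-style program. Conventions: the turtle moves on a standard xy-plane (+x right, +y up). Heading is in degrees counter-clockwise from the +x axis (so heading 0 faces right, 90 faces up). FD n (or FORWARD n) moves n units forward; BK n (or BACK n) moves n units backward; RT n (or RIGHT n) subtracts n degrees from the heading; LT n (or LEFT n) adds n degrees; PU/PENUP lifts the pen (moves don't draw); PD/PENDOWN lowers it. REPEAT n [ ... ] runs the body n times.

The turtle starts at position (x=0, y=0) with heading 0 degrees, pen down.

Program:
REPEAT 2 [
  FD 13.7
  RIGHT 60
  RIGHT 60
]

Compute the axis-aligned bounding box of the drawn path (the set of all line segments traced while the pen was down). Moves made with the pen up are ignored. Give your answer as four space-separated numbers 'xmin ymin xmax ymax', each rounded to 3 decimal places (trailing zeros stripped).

Answer: 0 -11.865 13.7 0

Derivation:
Executing turtle program step by step:
Start: pos=(0,0), heading=0, pen down
REPEAT 2 [
  -- iteration 1/2 --
  FD 13.7: (0,0) -> (13.7,0) [heading=0, draw]
  RT 60: heading 0 -> 300
  RT 60: heading 300 -> 240
  -- iteration 2/2 --
  FD 13.7: (13.7,0) -> (6.85,-11.865) [heading=240, draw]
  RT 60: heading 240 -> 180
  RT 60: heading 180 -> 120
]
Final: pos=(6.85,-11.865), heading=120, 2 segment(s) drawn

Segment endpoints: x in {0, 6.85, 13.7}, y in {-11.865, 0}
xmin=0, ymin=-11.865, xmax=13.7, ymax=0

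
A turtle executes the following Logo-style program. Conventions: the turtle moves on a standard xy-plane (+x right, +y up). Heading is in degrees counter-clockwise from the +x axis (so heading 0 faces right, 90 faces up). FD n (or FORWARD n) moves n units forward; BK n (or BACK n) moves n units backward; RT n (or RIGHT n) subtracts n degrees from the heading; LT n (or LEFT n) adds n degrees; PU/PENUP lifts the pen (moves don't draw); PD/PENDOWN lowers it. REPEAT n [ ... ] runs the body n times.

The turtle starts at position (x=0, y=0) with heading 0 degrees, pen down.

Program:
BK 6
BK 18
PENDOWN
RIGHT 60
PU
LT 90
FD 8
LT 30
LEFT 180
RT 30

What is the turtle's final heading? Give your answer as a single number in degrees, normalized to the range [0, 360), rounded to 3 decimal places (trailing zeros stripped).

Answer: 210

Derivation:
Executing turtle program step by step:
Start: pos=(0,0), heading=0, pen down
BK 6: (0,0) -> (-6,0) [heading=0, draw]
BK 18: (-6,0) -> (-24,0) [heading=0, draw]
PD: pen down
RT 60: heading 0 -> 300
PU: pen up
LT 90: heading 300 -> 30
FD 8: (-24,0) -> (-17.072,4) [heading=30, move]
LT 30: heading 30 -> 60
LT 180: heading 60 -> 240
RT 30: heading 240 -> 210
Final: pos=(-17.072,4), heading=210, 2 segment(s) drawn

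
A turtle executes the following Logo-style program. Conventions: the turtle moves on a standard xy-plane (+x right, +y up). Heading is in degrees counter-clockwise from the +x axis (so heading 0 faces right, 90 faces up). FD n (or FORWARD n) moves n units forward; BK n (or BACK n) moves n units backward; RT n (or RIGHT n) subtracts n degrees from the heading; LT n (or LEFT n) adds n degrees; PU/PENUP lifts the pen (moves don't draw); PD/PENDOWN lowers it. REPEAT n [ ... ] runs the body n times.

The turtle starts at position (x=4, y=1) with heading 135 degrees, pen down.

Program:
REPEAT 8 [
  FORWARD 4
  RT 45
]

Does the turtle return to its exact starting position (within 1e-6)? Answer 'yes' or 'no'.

Answer: yes

Derivation:
Executing turtle program step by step:
Start: pos=(4,1), heading=135, pen down
REPEAT 8 [
  -- iteration 1/8 --
  FD 4: (4,1) -> (1.172,3.828) [heading=135, draw]
  RT 45: heading 135 -> 90
  -- iteration 2/8 --
  FD 4: (1.172,3.828) -> (1.172,7.828) [heading=90, draw]
  RT 45: heading 90 -> 45
  -- iteration 3/8 --
  FD 4: (1.172,7.828) -> (4,10.657) [heading=45, draw]
  RT 45: heading 45 -> 0
  -- iteration 4/8 --
  FD 4: (4,10.657) -> (8,10.657) [heading=0, draw]
  RT 45: heading 0 -> 315
  -- iteration 5/8 --
  FD 4: (8,10.657) -> (10.828,7.828) [heading=315, draw]
  RT 45: heading 315 -> 270
  -- iteration 6/8 --
  FD 4: (10.828,7.828) -> (10.828,3.828) [heading=270, draw]
  RT 45: heading 270 -> 225
  -- iteration 7/8 --
  FD 4: (10.828,3.828) -> (8,1) [heading=225, draw]
  RT 45: heading 225 -> 180
  -- iteration 8/8 --
  FD 4: (8,1) -> (4,1) [heading=180, draw]
  RT 45: heading 180 -> 135
]
Final: pos=(4,1), heading=135, 8 segment(s) drawn

Start position: (4, 1)
Final position: (4, 1)
Distance = 0; < 1e-6 -> CLOSED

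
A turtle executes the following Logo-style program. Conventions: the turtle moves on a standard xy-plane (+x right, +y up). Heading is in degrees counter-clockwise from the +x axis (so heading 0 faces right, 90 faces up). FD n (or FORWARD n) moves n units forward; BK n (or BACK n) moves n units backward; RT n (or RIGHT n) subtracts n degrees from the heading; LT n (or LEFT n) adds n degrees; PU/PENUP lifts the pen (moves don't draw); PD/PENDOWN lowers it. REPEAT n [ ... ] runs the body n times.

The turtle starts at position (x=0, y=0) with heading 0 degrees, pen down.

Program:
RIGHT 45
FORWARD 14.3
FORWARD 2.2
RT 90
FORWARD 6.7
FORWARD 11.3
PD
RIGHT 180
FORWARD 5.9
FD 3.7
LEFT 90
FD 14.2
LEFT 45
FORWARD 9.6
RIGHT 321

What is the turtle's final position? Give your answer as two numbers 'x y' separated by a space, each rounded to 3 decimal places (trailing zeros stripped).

Executing turtle program step by step:
Start: pos=(0,0), heading=0, pen down
RT 45: heading 0 -> 315
FD 14.3: (0,0) -> (10.112,-10.112) [heading=315, draw]
FD 2.2: (10.112,-10.112) -> (11.667,-11.667) [heading=315, draw]
RT 90: heading 315 -> 225
FD 6.7: (11.667,-11.667) -> (6.93,-16.405) [heading=225, draw]
FD 11.3: (6.93,-16.405) -> (-1.061,-24.395) [heading=225, draw]
PD: pen down
RT 180: heading 225 -> 45
FD 5.9: (-1.061,-24.395) -> (3.111,-20.223) [heading=45, draw]
FD 3.7: (3.111,-20.223) -> (5.728,-17.607) [heading=45, draw]
LT 90: heading 45 -> 135
FD 14.2: (5.728,-17.607) -> (-4.313,-7.566) [heading=135, draw]
LT 45: heading 135 -> 180
FD 9.6: (-4.313,-7.566) -> (-13.913,-7.566) [heading=180, draw]
RT 321: heading 180 -> 219
Final: pos=(-13.913,-7.566), heading=219, 8 segment(s) drawn

Answer: -13.913 -7.566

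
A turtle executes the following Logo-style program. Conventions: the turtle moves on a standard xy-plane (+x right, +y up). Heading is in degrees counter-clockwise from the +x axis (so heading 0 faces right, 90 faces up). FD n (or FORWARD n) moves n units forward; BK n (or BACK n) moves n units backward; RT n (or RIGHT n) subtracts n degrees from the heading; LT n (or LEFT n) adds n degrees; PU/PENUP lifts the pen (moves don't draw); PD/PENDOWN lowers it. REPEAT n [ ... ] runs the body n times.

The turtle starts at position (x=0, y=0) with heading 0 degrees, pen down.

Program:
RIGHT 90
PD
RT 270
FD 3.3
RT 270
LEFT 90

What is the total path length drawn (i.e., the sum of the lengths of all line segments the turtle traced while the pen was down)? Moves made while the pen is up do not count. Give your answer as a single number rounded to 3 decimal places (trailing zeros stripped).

Executing turtle program step by step:
Start: pos=(0,0), heading=0, pen down
RT 90: heading 0 -> 270
PD: pen down
RT 270: heading 270 -> 0
FD 3.3: (0,0) -> (3.3,0) [heading=0, draw]
RT 270: heading 0 -> 90
LT 90: heading 90 -> 180
Final: pos=(3.3,0), heading=180, 1 segment(s) drawn

Segment lengths:
  seg 1: (0,0) -> (3.3,0), length = 3.3
Total = 3.3

Answer: 3.3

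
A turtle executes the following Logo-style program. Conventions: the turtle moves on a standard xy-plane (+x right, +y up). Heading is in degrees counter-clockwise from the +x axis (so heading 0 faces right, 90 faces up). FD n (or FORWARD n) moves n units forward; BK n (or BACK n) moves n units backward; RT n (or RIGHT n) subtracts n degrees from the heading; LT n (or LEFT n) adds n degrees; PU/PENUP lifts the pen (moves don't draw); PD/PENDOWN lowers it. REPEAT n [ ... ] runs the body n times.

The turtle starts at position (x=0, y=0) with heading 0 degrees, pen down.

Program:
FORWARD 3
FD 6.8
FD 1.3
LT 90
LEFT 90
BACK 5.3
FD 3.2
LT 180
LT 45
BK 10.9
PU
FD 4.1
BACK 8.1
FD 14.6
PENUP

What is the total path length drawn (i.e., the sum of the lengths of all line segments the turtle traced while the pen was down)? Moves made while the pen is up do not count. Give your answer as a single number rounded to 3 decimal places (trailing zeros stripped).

Executing turtle program step by step:
Start: pos=(0,0), heading=0, pen down
FD 3: (0,0) -> (3,0) [heading=0, draw]
FD 6.8: (3,0) -> (9.8,0) [heading=0, draw]
FD 1.3: (9.8,0) -> (11.1,0) [heading=0, draw]
LT 90: heading 0 -> 90
LT 90: heading 90 -> 180
BK 5.3: (11.1,0) -> (16.4,0) [heading=180, draw]
FD 3.2: (16.4,0) -> (13.2,0) [heading=180, draw]
LT 180: heading 180 -> 0
LT 45: heading 0 -> 45
BK 10.9: (13.2,0) -> (5.493,-7.707) [heading=45, draw]
PU: pen up
FD 4.1: (5.493,-7.707) -> (8.392,-4.808) [heading=45, move]
BK 8.1: (8.392,-4.808) -> (2.664,-10.536) [heading=45, move]
FD 14.6: (2.664,-10.536) -> (12.988,-0.212) [heading=45, move]
PU: pen up
Final: pos=(12.988,-0.212), heading=45, 6 segment(s) drawn

Segment lengths:
  seg 1: (0,0) -> (3,0), length = 3
  seg 2: (3,0) -> (9.8,0), length = 6.8
  seg 3: (9.8,0) -> (11.1,0), length = 1.3
  seg 4: (11.1,0) -> (16.4,0), length = 5.3
  seg 5: (16.4,0) -> (13.2,0), length = 3.2
  seg 6: (13.2,0) -> (5.493,-7.707), length = 10.9
Total = 30.5

Answer: 30.5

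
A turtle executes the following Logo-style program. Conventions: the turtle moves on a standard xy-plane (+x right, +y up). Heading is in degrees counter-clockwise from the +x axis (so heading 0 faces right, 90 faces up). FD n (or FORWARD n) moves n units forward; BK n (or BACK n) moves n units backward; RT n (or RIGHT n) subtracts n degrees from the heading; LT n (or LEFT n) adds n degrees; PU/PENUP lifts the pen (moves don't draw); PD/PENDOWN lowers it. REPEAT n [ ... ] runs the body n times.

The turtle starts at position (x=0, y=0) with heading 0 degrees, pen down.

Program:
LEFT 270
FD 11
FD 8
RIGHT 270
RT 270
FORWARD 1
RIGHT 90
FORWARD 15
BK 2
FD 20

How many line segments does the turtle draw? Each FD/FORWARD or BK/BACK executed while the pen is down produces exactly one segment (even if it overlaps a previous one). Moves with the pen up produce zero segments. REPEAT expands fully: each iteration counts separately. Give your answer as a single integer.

Answer: 6

Derivation:
Executing turtle program step by step:
Start: pos=(0,0), heading=0, pen down
LT 270: heading 0 -> 270
FD 11: (0,0) -> (0,-11) [heading=270, draw]
FD 8: (0,-11) -> (0,-19) [heading=270, draw]
RT 270: heading 270 -> 0
RT 270: heading 0 -> 90
FD 1: (0,-19) -> (0,-18) [heading=90, draw]
RT 90: heading 90 -> 0
FD 15: (0,-18) -> (15,-18) [heading=0, draw]
BK 2: (15,-18) -> (13,-18) [heading=0, draw]
FD 20: (13,-18) -> (33,-18) [heading=0, draw]
Final: pos=(33,-18), heading=0, 6 segment(s) drawn
Segments drawn: 6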